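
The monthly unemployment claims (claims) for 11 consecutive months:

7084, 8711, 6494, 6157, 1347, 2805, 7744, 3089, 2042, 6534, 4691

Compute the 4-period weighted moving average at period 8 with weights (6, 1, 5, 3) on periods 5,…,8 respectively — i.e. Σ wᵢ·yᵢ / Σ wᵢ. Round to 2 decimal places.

Weighted sum: 6·1347 + 1·2805 + 5·7744 + 3·3089 = 8082 + 2805 + 38720 + 9267 = 58874
Weight total: 6 + 1 + 5 + 3 = 15
WMA = 58874 / 15 = 3924.93

3924.93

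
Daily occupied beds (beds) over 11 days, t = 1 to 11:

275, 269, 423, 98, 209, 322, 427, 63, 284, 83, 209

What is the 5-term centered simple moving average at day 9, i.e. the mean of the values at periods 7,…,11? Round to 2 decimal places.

213.20

Sum of periods 7–11: 427 + 63 + 284 + 83 + 209 = 1066
Divide by 5: 1066 / 5 = 213.20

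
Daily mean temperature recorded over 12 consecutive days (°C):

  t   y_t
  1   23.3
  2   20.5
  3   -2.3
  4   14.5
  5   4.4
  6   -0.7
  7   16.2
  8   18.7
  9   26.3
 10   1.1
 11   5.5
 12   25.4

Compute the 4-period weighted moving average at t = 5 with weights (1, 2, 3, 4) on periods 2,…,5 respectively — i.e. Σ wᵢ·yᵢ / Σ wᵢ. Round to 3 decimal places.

7.700

Weighted sum: 1·20.5 + 2·-2.3 + 3·14.5 + 4·4.4 = 20.5 + -4.6 + 43.5 + 17.6 = 77.0
Weight total: 1 + 2 + 3 + 4 = 10
WMA = 77.0 / 10 = 7.700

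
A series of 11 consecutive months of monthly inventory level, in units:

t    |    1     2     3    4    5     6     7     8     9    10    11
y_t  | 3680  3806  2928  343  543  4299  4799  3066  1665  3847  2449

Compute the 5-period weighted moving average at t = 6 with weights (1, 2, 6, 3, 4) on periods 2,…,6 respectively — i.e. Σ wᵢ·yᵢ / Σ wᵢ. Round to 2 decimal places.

1909.06

Weighted sum: 1·3806 + 2·2928 + 6·343 + 3·543 + 4·4299 = 3806 + 5856 + 2058 + 1629 + 17196 = 30545
Weight total: 1 + 2 + 6 + 3 + 4 = 16
WMA = 30545 / 16 = 1909.06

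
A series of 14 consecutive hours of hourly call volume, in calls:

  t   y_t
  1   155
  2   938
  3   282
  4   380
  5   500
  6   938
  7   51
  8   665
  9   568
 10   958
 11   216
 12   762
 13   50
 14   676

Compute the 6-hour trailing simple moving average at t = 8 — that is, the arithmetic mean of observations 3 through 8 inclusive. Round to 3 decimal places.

Sum of periods 3–8: 282 + 380 + 500 + 938 + 51 + 665 = 2816
Divide by 6: 2816 / 6 = 469.333

469.333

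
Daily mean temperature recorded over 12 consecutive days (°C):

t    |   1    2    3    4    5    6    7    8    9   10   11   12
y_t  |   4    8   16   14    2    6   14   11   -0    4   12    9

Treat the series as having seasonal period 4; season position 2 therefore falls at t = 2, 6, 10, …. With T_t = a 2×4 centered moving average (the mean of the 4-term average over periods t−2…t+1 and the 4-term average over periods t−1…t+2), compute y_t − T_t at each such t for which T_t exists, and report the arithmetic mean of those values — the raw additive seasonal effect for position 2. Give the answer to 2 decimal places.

-2.56

Season position 2 occurs at t = 6, 10 (where T_t is defined).
t=6: T_6 = 8.6250; y_6 − T_6 = 6 − 8.6250 = -2.6250
t=10: T_10 = 6.5000; y_10 − T_10 = 4 − 6.5000 = -2.5000
Mean deviation: (-2.6250 + -2.5000) / 2 = -2.56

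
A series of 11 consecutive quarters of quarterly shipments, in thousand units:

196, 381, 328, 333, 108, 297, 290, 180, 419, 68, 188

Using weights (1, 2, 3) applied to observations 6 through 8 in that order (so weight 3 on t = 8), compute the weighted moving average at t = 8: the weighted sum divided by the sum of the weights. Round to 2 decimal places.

236.17

Weighted sum: 1·297 + 2·290 + 3·180 = 297 + 580 + 540 = 1417
Weight total: 1 + 2 + 3 = 6
WMA = 1417 / 6 = 236.17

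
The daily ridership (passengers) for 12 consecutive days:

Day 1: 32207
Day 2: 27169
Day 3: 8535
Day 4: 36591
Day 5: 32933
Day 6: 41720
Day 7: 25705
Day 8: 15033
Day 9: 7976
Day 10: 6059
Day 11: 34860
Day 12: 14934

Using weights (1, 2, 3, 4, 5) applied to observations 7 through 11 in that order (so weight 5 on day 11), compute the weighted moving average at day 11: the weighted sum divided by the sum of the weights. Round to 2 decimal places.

18549.00

Weighted sum: 1·25705 + 2·15033 + 3·7976 + 4·6059 + 5·34860 = 25705 + 30066 + 23928 + 24236 + 174300 = 278235
Weight total: 1 + 2 + 3 + 4 + 5 = 15
WMA = 278235 / 15 = 18549.00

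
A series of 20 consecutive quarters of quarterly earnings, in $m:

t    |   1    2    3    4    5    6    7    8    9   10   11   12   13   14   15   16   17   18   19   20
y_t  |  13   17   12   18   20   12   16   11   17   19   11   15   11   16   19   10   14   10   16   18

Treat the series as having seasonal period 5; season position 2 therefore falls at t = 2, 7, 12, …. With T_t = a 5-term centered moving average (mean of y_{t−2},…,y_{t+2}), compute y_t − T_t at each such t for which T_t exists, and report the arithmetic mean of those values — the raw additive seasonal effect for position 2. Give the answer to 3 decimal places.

0.533

Season position 2 occurs at t = 7, 12, 17 (where T_t is defined).
t=7: T_7 = 15.20000; y_7 − T_7 = 16 − 15.20000 = 0.80000
t=12: T_12 = 14.40000; y_12 − T_12 = 15 − 14.40000 = 0.60000
t=17: T_17 = 13.80000; y_17 − T_17 = 14 − 13.80000 = 0.20000
Mean deviation: (0.80000 + 0.60000 + 0.20000) / 3 = 0.533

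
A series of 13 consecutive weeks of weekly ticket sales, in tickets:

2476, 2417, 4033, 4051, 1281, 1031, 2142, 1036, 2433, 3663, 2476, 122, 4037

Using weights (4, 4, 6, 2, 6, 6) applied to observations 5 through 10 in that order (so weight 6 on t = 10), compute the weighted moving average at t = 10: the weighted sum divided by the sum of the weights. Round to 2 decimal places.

2169.57

Weighted sum: 4·1281 + 4·1031 + 6·2142 + 2·1036 + 6·2433 + 6·3663 = 5124 + 4124 + 12852 + 2072 + 14598 + 21978 = 60748
Weight total: 4 + 4 + 6 + 2 + 6 + 6 = 28
WMA = 60748 / 28 = 2169.57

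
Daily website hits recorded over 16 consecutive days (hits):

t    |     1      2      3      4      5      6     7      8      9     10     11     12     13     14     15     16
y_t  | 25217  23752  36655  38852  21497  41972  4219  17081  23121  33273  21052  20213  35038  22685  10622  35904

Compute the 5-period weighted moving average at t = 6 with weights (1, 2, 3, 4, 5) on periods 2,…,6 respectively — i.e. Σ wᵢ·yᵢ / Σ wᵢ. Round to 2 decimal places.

Weighted sum: 1·23752 + 2·36655 + 3·38852 + 4·21497 + 5·41972 = 23752 + 73310 + 116556 + 85988 + 209860 = 509466
Weight total: 1 + 2 + 3 + 4 + 5 = 15
WMA = 509466 / 15 = 33964.40

33964.40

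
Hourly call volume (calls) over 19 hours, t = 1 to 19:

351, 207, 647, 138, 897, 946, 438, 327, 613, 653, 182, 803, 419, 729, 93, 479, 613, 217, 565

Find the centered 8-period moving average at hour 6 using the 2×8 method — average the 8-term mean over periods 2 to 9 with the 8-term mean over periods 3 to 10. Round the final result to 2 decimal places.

554.50

Sum over 2–9: 207 + 647 + 138 + 897 + 946 + 438 + 327 + 613 = 4213
Sum over 3–10: 647 + 138 + 897 + 946 + 438 + 327 + 613 + 653 = 4659
CMA at t=6 = (4213 + 4659) / (2·8) = 8872 / 16 = 554.50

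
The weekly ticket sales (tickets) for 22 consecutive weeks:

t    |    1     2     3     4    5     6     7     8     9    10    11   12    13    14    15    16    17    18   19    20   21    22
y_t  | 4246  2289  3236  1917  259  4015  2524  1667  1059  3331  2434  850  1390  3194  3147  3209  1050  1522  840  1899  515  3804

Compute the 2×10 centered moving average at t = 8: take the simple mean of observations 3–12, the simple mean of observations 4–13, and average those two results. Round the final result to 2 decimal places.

Sum over 3–12: 3236 + 1917 + 259 + 4015 + 2524 + 1667 + 1059 + 3331 + 2434 + 850 = 21292
Sum over 4–13: 1917 + 259 + 4015 + 2524 + 1667 + 1059 + 3331 + 2434 + 850 + 1390 = 19446
CMA at t=8 = (21292 + 19446) / (2·10) = 40738 / 20 = 2036.90

2036.90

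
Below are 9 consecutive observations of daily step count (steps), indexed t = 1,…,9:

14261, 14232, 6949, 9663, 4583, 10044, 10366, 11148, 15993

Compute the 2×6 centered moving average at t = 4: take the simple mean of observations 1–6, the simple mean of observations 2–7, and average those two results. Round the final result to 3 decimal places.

Sum over 1–6: 14261 + 14232 + 6949 + 9663 + 4583 + 10044 = 59732
Sum over 2–7: 14232 + 6949 + 9663 + 4583 + 10044 + 10366 = 55837
CMA at t=4 = (59732 + 55837) / (2·6) = 115569 / 12 = 9630.750

9630.750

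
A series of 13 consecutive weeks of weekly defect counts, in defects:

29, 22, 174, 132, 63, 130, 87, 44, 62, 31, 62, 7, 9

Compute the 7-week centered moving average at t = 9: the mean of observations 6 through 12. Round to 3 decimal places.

Sum of periods 6–12: 130 + 87 + 44 + 62 + 31 + 62 + 7 = 423
Divide by 7: 423 / 7 = 60.429

60.429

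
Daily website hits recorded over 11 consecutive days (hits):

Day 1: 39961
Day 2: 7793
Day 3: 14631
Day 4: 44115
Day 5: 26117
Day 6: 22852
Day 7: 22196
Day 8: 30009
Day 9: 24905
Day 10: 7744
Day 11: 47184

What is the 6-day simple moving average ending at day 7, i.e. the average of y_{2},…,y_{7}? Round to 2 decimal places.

Sum of periods 2–7: 7793 + 14631 + 44115 + 26117 + 22852 + 22196 = 137704
Divide by 6: 137704 / 6 = 22950.67

22950.67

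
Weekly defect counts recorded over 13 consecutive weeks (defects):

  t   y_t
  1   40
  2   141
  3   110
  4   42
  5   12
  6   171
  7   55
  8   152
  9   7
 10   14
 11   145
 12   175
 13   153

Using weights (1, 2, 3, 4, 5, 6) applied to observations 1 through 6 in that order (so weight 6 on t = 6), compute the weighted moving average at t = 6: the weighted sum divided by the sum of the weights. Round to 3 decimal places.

Weighted sum: 1·40 + 2·141 + 3·110 + 4·42 + 5·12 + 6·171 = 40 + 282 + 330 + 168 + 60 + 1026 = 1906
Weight total: 1 + 2 + 3 + 4 + 5 + 6 = 21
WMA = 1906 / 21 = 90.762

90.762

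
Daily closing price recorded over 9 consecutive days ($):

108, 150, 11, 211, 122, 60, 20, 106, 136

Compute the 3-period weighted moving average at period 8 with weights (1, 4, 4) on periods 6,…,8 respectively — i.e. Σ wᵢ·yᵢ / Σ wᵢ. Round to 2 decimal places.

62.67

Weighted sum: 1·60 + 4·20 + 4·106 = 60 + 80 + 424 = 564
Weight total: 1 + 4 + 4 = 9
WMA = 564 / 9 = 62.67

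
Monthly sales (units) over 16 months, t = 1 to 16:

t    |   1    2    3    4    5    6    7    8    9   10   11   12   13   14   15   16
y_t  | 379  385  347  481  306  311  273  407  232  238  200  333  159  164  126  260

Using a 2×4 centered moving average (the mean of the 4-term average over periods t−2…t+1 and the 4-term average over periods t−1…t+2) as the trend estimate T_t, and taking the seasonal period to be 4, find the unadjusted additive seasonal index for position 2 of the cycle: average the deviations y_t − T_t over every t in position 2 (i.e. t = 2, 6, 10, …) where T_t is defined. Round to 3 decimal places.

-22.292

Season position 2 occurs at t = 6, 10, 14 (where T_t is defined).
t=6: T_6 = 333.50000; y_6 − T_6 = 311 − 333.50000 = -22.50000
t=10: T_10 = 260.00000; y_10 − T_10 = 238 − 260.00000 = -22.00000
t=14: T_14 = 186.37500; y_14 − T_14 = 164 − 186.37500 = -22.37500
Mean deviation: (-22.50000 + -22.00000 + -22.37500) / 3 = -22.292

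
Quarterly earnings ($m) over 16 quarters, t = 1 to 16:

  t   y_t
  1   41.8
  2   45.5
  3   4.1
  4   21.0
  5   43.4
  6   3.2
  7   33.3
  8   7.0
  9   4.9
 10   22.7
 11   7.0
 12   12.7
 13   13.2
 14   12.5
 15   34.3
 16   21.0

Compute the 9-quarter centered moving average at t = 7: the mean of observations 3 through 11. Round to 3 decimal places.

Sum of periods 3–11: 4.1 + 21.0 + 43.4 + 3.2 + 33.3 + 7.0 + 4.9 + 22.7 + 7.0 = 146.6
Divide by 9: 146.6 / 9 = 16.289

16.289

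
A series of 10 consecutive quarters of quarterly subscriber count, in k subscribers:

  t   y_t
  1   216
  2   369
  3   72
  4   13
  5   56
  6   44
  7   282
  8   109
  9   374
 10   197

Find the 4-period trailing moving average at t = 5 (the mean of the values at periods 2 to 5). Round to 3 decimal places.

Sum of periods 2–5: 369 + 72 + 13 + 56 = 510
Divide by 4: 510 / 4 = 127.500

127.500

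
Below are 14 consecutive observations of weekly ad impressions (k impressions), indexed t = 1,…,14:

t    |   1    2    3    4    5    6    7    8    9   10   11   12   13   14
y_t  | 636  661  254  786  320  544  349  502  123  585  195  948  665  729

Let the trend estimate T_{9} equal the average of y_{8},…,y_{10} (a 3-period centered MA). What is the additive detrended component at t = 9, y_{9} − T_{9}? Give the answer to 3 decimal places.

-280.333

Trend T_9 = (502 + 123 + 585) / 3 = 1210/3 = 403.33333
Detrended value: 123 − 403.33333 = -280.333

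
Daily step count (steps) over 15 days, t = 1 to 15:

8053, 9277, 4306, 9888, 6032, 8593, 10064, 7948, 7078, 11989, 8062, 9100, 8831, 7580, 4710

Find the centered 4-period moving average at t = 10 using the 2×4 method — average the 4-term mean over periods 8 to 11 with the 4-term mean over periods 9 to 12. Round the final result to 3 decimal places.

8913.250

Sum over 8–11: 7948 + 7078 + 11989 + 8062 = 35077
Sum over 9–12: 7078 + 11989 + 8062 + 9100 = 36229
CMA at t=10 = (35077 + 36229) / (2·4) = 71306 / 8 = 8913.250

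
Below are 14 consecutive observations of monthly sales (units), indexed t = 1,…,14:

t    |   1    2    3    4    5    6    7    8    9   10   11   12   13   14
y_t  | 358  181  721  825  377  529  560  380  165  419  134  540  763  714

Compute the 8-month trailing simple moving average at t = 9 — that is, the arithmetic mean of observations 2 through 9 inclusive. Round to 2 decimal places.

Sum of periods 2–9: 181 + 721 + 825 + 377 + 529 + 560 + 380 + 165 = 3738
Divide by 8: 3738 / 8 = 467.25

467.25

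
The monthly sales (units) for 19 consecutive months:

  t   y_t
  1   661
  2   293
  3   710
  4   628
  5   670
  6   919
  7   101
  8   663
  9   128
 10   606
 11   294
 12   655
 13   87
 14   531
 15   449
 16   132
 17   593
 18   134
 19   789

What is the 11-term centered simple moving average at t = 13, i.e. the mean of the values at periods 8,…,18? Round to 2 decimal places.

Sum of periods 8–18: 663 + 128 + 606 + 294 + 655 + 87 + 531 + 449 + 132 + 593 + 134 = 4272
Divide by 11: 4272 / 11 = 388.36

388.36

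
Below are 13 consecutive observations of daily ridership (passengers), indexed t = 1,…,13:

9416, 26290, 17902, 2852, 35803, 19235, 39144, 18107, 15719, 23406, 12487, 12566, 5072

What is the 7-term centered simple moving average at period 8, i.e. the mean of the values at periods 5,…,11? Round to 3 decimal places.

23414.429

Sum of periods 5–11: 35803 + 19235 + 39144 + 18107 + 15719 + 23406 + 12487 = 163901
Divide by 7: 163901 / 7 = 23414.429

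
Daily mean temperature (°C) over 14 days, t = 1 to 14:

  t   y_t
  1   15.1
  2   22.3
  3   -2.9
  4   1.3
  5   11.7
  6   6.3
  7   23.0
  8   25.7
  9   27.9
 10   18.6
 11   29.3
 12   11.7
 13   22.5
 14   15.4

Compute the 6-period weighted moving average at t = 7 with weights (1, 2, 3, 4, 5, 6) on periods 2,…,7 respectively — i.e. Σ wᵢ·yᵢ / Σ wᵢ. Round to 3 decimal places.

11.271

Weighted sum: 1·22.3 + 2·-2.9 + 3·1.3 + 4·11.7 + 5·6.3 + 6·23.0 = 22.3 + -5.8 + 3.9 + 46.8 + 31.5 + 138.0 = 236.7
Weight total: 1 + 2 + 3 + 4 + 5 + 6 = 21
WMA = 236.7 / 21 = 11.271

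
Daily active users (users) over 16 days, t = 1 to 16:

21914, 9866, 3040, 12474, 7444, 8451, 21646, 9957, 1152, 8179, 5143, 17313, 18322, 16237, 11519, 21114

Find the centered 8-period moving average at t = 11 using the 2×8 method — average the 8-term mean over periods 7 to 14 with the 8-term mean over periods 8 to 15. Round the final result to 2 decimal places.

Sum over 7–14: 21646 + 9957 + 1152 + 8179 + 5143 + 17313 + 18322 + 16237 = 97949
Sum over 8–15: 9957 + 1152 + 8179 + 5143 + 17313 + 18322 + 16237 + 11519 = 87822
CMA at t=11 = (97949 + 87822) / (2·8) = 185771 / 16 = 11610.69

11610.69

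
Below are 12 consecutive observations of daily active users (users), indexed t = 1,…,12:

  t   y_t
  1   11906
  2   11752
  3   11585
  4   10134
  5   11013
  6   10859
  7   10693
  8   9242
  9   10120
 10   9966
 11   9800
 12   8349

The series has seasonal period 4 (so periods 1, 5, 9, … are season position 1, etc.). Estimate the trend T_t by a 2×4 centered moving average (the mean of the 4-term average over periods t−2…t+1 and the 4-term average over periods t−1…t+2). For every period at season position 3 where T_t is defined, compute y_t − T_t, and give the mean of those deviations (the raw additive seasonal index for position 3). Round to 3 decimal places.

Season position 3 occurs at t = 3, 7 (where T_t is defined).
t=3: T_3 = 11232.62500; y_3 − T_3 = 11585 − 11232.62500 = 352.37500
t=7: T_7 = 10340.12500; y_7 − T_7 = 10693 − 10340.12500 = 352.87500
Mean deviation: (352.37500 + 352.87500) / 2 = 352.625

352.625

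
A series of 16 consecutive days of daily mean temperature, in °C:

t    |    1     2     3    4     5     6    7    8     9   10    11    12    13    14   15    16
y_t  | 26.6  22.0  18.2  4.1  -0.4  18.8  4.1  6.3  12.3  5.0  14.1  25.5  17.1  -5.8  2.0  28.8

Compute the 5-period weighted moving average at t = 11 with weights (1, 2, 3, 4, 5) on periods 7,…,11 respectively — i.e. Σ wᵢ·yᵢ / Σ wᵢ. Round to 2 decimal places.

Weighted sum: 1·4.1 + 2·6.3 + 3·12.3 + 4·5.0 + 5·14.1 = 4.1 + 12.6 + 36.9 + 20.0 + 70.5 = 144.1
Weight total: 1 + 2 + 3 + 4 + 5 = 15
WMA = 144.1 / 15 = 9.61

9.61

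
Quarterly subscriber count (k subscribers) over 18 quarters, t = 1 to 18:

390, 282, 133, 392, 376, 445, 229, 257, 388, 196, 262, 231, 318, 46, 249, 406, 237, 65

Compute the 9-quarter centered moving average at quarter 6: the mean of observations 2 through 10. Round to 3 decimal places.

299.778

Sum of periods 2–10: 282 + 133 + 392 + 376 + 445 + 229 + 257 + 388 + 196 = 2698
Divide by 9: 2698 / 9 = 299.778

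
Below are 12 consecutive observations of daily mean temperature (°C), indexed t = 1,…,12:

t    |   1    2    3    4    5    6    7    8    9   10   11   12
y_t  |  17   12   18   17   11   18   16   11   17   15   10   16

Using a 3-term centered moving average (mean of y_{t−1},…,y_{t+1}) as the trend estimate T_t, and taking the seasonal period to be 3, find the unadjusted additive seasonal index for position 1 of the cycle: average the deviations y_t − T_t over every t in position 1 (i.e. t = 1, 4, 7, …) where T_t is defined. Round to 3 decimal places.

1.222

Season position 1 occurs at t = 4, 7, 10 (where T_t is defined).
t=4: T_4 = 15.33333; y_4 − T_4 = 17 − 15.33333 = 1.66667
t=7: T_7 = 15.00000; y_7 − T_7 = 16 − 15.00000 = 1.00000
t=10: T_10 = 14.00000; y_10 − T_10 = 15 − 14.00000 = 1.00000
Mean deviation: (1.66667 + 1.00000 + 1.00000) / 3 = 1.222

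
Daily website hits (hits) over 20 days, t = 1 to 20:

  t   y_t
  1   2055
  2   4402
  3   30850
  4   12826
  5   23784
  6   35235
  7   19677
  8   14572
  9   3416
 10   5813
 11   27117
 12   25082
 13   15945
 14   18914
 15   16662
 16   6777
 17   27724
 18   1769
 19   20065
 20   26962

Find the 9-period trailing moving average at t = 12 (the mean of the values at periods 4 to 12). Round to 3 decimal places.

18613.556

Sum of periods 4–12: 12826 + 23784 + 35235 + 19677 + 14572 + 3416 + 5813 + 27117 + 25082 = 167522
Divide by 9: 167522 / 9 = 18613.556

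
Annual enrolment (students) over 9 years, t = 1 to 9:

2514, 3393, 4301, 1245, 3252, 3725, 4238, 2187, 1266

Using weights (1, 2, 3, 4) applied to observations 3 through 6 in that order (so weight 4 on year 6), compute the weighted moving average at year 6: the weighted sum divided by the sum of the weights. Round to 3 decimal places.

Weighted sum: 1·4301 + 2·1245 + 3·3252 + 4·3725 = 4301 + 2490 + 9756 + 14900 = 31447
Weight total: 1 + 2 + 3 + 4 = 10
WMA = 31447 / 10 = 3144.700

3144.700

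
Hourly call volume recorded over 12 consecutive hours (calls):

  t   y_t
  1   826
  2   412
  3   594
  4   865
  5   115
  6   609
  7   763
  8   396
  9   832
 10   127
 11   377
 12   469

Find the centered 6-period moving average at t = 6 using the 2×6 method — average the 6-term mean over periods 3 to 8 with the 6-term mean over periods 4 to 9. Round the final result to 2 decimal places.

576.83

Sum over 3–8: 594 + 865 + 115 + 609 + 763 + 396 = 3342
Sum over 4–9: 865 + 115 + 609 + 763 + 396 + 832 = 3580
CMA at t=6 = (3342 + 3580) / (2·6) = 6922 / 12 = 576.83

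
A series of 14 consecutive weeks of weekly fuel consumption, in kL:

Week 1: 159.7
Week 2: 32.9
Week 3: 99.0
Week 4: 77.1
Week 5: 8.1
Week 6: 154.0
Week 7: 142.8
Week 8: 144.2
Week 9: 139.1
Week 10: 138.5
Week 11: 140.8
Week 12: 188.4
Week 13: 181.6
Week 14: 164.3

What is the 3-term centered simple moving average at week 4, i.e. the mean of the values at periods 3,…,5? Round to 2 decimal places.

Sum of periods 3–5: 99.0 + 77.1 + 8.1 = 184.2
Divide by 3: 184.2 / 3 = 61.40

61.40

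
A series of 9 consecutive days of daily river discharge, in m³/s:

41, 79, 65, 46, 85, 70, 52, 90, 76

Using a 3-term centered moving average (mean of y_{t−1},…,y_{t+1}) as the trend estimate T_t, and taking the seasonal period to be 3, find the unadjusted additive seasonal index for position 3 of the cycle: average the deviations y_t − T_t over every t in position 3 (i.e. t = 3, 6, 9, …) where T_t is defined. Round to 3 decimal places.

1.333

Season position 3 occurs at t = 3, 6 (where T_t is defined).
t=3: T_3 = 63.33333; y_3 − T_3 = 65 − 63.33333 = 1.66667
t=6: T_6 = 69.00000; y_6 − T_6 = 70 − 69.00000 = 1.00000
Mean deviation: (1.66667 + 1.00000) / 2 = 1.333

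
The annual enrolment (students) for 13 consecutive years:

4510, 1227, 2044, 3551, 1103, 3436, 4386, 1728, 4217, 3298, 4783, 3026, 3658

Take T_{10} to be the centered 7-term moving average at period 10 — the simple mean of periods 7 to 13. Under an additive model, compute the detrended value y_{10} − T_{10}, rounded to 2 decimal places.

-287.14

Trend T_10 = (4386 + 1728 + 4217 + 3298 + 4783 + 3026 + 3658) / 7 = 25096/7 = 3585.1429
Detrended value: 3298 − 3585.1429 = -287.14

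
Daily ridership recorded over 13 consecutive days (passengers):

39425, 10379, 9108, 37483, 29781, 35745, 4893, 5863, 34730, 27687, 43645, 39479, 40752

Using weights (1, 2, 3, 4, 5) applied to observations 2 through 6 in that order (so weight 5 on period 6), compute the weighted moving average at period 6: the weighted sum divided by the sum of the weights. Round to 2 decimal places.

Weighted sum: 1·10379 + 2·9108 + 3·37483 + 4·29781 + 5·35745 = 10379 + 18216 + 112449 + 119124 + 178725 = 438893
Weight total: 1 + 2 + 3 + 4 + 5 = 15
WMA = 438893 / 15 = 29259.53

29259.53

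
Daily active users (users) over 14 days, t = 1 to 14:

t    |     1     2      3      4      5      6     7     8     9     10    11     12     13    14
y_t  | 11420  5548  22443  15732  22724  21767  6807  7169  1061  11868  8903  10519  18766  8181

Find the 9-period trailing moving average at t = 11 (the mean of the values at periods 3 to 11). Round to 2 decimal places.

Sum of periods 3–11: 22443 + 15732 + 22724 + 21767 + 6807 + 7169 + 1061 + 11868 + 8903 = 118474
Divide by 9: 118474 / 9 = 13163.78

13163.78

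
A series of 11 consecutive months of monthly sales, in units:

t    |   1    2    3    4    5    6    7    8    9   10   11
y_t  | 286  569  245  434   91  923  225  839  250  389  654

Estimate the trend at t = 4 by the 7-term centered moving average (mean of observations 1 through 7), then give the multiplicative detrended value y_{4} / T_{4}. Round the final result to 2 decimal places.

1.10

Trend T_4 = (286 + 569 + 245 + 434 + 91 + 923 + 225) / 7 = 2773/7 = 396.1429
Ratio to trend: 434 / 396.1429 = 1.10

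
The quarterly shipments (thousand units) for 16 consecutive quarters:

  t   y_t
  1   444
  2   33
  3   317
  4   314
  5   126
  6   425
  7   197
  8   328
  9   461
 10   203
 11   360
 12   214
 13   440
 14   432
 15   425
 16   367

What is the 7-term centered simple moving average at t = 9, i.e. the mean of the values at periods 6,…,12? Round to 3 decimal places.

Sum of periods 6–12: 425 + 197 + 328 + 461 + 203 + 360 + 214 = 2188
Divide by 7: 2188 / 7 = 312.571

312.571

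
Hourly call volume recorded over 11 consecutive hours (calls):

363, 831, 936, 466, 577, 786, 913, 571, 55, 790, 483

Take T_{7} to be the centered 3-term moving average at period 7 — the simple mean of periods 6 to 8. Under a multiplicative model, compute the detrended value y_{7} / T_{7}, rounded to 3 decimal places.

Trend T_7 = (786 + 913 + 571) / 3 = 2270/3 = 756.66667
Ratio to trend: 913 / 756.66667 = 1.207

1.207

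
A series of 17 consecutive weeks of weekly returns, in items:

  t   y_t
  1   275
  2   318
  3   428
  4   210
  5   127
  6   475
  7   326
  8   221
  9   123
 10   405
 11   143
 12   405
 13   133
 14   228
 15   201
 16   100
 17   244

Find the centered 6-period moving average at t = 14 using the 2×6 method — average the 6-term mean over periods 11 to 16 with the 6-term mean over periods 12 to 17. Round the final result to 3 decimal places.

210.083

Sum over 11–16: 143 + 405 + 133 + 228 + 201 + 100 = 1210
Sum over 12–17: 405 + 133 + 228 + 201 + 100 + 244 = 1311
CMA at t=14 = (1210 + 1311) / (2·6) = 2521 / 12 = 210.083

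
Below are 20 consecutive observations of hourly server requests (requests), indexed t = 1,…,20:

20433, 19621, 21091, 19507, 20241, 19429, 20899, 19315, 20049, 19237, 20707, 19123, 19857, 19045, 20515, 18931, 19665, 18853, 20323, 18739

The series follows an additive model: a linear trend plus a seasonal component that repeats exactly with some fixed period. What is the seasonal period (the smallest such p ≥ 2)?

4

First differences y_{t+1} − y_t: -812, 1470, -1584, 734, -812, 1470, -1584, 734, -812, 1470, …
The difference pattern repeats every 4 terms and not for any smaller step, so p = 4.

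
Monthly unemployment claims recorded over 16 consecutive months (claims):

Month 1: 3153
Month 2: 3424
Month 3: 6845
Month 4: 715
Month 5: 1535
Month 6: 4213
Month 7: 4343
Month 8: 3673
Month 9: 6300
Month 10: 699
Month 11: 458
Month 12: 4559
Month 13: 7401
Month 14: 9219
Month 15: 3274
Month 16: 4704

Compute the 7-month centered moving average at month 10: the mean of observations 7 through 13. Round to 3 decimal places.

3919.000

Sum of periods 7–13: 4343 + 3673 + 6300 + 699 + 458 + 4559 + 7401 = 27433
Divide by 7: 27433 / 7 = 3919.000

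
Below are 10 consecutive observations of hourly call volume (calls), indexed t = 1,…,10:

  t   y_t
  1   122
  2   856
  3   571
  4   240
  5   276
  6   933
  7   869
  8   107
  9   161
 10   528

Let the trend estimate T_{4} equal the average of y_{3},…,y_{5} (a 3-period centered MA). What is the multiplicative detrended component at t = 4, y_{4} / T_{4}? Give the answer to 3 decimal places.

Trend T_4 = (571 + 240 + 276) / 3 = 1087/3 = 362.33333
Ratio to trend: 240 / 362.33333 = 0.662

0.662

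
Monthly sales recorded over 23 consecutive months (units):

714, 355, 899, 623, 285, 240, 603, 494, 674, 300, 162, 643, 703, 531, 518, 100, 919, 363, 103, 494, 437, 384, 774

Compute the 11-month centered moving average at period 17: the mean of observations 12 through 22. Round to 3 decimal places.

472.273

Sum of periods 12–22: 643 + 703 + 531 + 518 + 100 + 919 + 363 + 103 + 494 + 437 + 384 = 5195
Divide by 11: 5195 / 11 = 472.273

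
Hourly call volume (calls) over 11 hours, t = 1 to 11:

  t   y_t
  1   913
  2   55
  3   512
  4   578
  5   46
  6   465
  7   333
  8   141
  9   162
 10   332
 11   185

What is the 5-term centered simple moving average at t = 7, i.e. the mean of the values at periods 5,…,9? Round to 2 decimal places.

229.40

Sum of periods 5–9: 46 + 465 + 333 + 141 + 162 = 1147
Divide by 5: 1147 / 5 = 229.40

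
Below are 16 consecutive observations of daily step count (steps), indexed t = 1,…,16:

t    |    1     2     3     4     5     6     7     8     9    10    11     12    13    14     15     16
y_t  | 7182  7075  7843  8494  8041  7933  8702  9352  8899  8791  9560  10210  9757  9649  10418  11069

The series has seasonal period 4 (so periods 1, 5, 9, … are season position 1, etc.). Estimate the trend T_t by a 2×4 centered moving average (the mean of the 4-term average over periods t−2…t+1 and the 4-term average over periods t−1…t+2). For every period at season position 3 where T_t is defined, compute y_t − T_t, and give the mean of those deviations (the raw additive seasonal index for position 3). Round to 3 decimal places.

Season position 3 occurs at t = 3, 7, 11 (where T_t is defined).
t=3: T_3 = 7755.87500; y_3 − T_3 = 7843 − 7755.87500 = 87.12500
t=7: T_7 = 8614.25000; y_7 − T_7 = 8702 − 8614.25000 = 87.75000
t=11: T_11 = 9472.25000; y_11 − T_11 = 9560 − 9472.25000 = 87.75000
Mean deviation: (87.12500 + 87.75000 + 87.75000) / 3 = 87.542

87.542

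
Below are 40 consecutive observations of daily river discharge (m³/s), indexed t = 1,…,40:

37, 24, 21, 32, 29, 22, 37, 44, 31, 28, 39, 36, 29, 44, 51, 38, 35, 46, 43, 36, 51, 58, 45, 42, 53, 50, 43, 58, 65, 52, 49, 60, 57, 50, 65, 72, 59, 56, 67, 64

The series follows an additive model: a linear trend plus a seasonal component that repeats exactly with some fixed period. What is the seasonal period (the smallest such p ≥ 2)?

7

First differences y_{t+1} − y_t: -13, -3, 11, -3, -7, 15, 7, -13, -3, 11, -3, -7, 15, 7, -13, -3, …
The difference pattern repeats every 7 terms and not for any smaller step, so p = 7.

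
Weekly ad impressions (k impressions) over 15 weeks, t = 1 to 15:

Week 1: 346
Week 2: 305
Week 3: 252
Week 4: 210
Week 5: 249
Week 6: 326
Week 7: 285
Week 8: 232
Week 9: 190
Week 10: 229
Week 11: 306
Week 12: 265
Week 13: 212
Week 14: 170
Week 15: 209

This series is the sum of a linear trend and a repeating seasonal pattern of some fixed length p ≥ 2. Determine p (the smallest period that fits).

First differences y_{t+1} − y_t: -41, -53, -42, 39, 77, -41, -53, -42, 39, 77, -41, -53, …
The difference pattern repeats every 5 terms and not for any smaller step, so p = 5.

5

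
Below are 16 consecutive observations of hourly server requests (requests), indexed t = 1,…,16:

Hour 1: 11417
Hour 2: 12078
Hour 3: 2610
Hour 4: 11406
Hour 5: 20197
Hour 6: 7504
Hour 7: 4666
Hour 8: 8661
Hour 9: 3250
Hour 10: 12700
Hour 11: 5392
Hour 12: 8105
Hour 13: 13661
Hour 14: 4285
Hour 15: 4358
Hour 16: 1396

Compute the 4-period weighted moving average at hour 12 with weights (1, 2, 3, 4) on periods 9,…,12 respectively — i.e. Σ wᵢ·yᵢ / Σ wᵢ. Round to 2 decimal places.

Weighted sum: 1·3250 + 2·12700 + 3·5392 + 4·8105 = 3250 + 25400 + 16176 + 32420 = 77246
Weight total: 1 + 2 + 3 + 4 = 10
WMA = 77246 / 10 = 7724.60

7724.60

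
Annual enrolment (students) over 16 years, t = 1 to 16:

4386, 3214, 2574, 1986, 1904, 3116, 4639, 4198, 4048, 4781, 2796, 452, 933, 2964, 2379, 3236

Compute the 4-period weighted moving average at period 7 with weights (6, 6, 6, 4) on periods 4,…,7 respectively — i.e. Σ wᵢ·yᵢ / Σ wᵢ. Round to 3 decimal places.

Weighted sum: 6·1986 + 6·1904 + 6·3116 + 4·4639 = 11916 + 11424 + 18696 + 18556 = 60592
Weight total: 6 + 6 + 6 + 4 = 22
WMA = 60592 / 22 = 2754.182

2754.182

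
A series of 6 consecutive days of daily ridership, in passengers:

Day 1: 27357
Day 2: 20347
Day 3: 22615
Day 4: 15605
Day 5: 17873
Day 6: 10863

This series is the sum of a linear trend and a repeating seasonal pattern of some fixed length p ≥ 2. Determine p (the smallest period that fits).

2

First differences y_{t+1} − y_t: -7010, 2268, -7010, 2268, -7010, …
The difference pattern repeats every 2 terms and not for any smaller step, so p = 2.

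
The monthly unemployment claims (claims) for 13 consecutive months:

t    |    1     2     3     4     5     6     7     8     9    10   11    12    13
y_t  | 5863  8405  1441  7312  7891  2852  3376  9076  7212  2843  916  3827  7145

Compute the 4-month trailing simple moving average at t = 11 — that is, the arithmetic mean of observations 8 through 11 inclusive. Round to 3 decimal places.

Sum of periods 8–11: 9076 + 7212 + 2843 + 916 = 20047
Divide by 4: 20047 / 4 = 5011.750

5011.750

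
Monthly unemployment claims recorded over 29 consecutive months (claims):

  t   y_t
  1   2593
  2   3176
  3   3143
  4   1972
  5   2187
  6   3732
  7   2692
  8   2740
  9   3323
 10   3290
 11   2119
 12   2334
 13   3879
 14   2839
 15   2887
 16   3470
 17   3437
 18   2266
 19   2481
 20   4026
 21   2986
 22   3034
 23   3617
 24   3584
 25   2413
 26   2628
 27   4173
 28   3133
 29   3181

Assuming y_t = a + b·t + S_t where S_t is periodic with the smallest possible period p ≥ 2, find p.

7

First differences y_{t+1} − y_t: 583, -33, -1171, 215, 1545, -1040, 48, 583, -33, -1171, 215, 1545, -1040, 48, 583, -33, …
The difference pattern repeats every 7 terms and not for any smaller step, so p = 7.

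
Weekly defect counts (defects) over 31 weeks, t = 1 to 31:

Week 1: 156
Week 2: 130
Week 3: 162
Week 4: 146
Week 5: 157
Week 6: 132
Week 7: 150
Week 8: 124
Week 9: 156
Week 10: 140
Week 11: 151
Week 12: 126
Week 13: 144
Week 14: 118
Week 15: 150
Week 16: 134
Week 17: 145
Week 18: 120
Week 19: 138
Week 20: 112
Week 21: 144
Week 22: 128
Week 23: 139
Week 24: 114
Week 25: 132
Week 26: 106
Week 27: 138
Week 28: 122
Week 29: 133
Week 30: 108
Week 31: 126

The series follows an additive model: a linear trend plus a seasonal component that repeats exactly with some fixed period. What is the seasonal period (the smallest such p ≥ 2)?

6

First differences y_{t+1} − y_t: -26, 32, -16, 11, -25, 18, -26, 32, -16, 11, -25, 18, -26, 32, …
The difference pattern repeats every 6 terms and not for any smaller step, so p = 6.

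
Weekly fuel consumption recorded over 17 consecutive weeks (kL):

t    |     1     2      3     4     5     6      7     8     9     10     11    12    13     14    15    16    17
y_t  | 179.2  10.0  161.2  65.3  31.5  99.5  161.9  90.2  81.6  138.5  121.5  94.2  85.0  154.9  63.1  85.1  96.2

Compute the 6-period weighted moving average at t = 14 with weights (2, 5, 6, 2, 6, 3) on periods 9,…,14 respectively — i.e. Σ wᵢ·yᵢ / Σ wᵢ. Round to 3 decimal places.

Weighted sum: 2·81.6 + 5·138.5 + 6·121.5 + 2·94.2 + 6·85.0 + 3·154.9 = 163.2 + 692.5 + 729.0 + 188.4 + 510.0 + 464.7 = 2747.8
Weight total: 2 + 5 + 6 + 2 + 6 + 3 = 24
WMA = 2747.8 / 24 = 114.492

114.492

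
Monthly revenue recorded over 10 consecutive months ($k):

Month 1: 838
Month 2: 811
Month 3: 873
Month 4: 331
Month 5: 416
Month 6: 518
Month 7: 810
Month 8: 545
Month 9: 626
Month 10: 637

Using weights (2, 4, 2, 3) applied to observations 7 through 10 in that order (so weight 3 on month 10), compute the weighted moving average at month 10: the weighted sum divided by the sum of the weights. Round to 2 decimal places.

Weighted sum: 2·810 + 4·545 + 2·626 + 3·637 = 1620 + 2180 + 1252 + 1911 = 6963
Weight total: 2 + 4 + 2 + 3 = 11
WMA = 6963 / 11 = 633.00

633.00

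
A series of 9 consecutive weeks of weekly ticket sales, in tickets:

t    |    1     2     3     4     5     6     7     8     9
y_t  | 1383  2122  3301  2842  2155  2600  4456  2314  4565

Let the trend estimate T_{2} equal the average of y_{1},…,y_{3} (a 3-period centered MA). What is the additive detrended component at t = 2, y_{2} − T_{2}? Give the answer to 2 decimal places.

Trend T_2 = (1383 + 2122 + 3301) / 3 = 6806/3 = 2268.6667
Detrended value: 2122 − 2268.6667 = -146.67

-146.67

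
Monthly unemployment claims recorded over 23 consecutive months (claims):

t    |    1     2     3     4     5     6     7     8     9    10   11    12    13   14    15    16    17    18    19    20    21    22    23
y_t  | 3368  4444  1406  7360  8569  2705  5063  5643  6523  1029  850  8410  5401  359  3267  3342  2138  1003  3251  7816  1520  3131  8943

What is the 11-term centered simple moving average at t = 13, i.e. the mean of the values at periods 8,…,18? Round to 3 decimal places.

3451.364

Sum of periods 8–18: 5643 + 6523 + 1029 + 850 + 8410 + 5401 + 359 + 3267 + 3342 + 2138 + 1003 = 37965
Divide by 11: 37965 / 11 = 3451.364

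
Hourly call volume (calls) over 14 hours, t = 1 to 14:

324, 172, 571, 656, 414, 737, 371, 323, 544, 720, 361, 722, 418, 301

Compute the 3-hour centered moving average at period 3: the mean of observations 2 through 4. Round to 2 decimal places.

466.33

Sum of periods 2–4: 172 + 571 + 656 = 1399
Divide by 3: 1399 / 3 = 466.33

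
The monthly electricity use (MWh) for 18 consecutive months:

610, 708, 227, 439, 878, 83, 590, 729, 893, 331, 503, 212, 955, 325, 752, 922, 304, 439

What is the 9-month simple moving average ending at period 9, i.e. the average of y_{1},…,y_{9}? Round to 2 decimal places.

573.00

Sum of periods 1–9: 610 + 708 + 227 + 439 + 878 + 83 + 590 + 729 + 893 = 5157
Divide by 9: 5157 / 9 = 573.00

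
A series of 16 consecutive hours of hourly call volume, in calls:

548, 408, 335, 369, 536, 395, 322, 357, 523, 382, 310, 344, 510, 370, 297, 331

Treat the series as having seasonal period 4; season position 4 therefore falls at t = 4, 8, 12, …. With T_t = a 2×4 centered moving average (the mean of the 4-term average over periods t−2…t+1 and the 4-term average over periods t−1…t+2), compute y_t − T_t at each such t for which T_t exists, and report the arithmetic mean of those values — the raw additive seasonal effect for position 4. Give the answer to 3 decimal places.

Season position 4 occurs at t = 4, 8, 12 (where T_t is defined).
t=4: T_4 = 410.37500; y_4 − T_4 = 369 − 410.37500 = -41.37500
t=8: T_8 = 397.62500; y_8 − T_8 = 357 − 397.62500 = -40.62500
t=12: T_12 = 385.00000; y_12 − T_12 = 344 − 385.00000 = -41.00000
Mean deviation: (-41.37500 + -40.62500 + -41.00000) / 3 = -41.000

-41.000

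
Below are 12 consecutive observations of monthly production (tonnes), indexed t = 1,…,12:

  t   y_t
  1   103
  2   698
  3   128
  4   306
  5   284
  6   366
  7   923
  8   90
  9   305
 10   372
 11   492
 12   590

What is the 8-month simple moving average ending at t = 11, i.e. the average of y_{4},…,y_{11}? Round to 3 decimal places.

392.250

Sum of periods 4–11: 306 + 284 + 366 + 923 + 90 + 305 + 372 + 492 = 3138
Divide by 8: 3138 / 8 = 392.250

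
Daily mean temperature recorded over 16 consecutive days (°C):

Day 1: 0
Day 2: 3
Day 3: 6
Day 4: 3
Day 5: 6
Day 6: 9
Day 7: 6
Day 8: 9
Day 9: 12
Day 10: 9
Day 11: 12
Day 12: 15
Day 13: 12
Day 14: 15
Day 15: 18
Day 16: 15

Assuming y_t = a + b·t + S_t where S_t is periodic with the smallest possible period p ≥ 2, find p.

First differences y_{t+1} − y_t: 3, 3, -3, 3, 3, -3, 3, 3, …
The difference pattern repeats every 3 terms and not for any smaller step, so p = 3.

3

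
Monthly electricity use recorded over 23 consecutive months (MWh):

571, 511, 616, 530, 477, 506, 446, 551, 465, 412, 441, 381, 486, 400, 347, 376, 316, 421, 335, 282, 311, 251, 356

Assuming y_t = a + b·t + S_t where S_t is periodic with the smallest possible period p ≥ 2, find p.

5

First differences y_{t+1} − y_t: -60, 105, -86, -53, 29, -60, 105, -86, -53, 29, -60, 105, …
The difference pattern repeats every 5 terms and not for any smaller step, so p = 5.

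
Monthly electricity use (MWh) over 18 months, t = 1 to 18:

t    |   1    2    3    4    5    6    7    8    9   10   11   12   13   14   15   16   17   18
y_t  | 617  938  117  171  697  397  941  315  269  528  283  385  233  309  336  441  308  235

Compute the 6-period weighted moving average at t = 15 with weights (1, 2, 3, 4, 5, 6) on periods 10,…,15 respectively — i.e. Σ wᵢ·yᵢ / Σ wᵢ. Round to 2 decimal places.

321.05

Weighted sum: 1·528 + 2·283 + 3·385 + 4·233 + 5·309 + 6·336 = 528 + 566 + 1155 + 932 + 1545 + 2016 = 6742
Weight total: 1 + 2 + 3 + 4 + 5 + 6 = 21
WMA = 6742 / 21 = 321.05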